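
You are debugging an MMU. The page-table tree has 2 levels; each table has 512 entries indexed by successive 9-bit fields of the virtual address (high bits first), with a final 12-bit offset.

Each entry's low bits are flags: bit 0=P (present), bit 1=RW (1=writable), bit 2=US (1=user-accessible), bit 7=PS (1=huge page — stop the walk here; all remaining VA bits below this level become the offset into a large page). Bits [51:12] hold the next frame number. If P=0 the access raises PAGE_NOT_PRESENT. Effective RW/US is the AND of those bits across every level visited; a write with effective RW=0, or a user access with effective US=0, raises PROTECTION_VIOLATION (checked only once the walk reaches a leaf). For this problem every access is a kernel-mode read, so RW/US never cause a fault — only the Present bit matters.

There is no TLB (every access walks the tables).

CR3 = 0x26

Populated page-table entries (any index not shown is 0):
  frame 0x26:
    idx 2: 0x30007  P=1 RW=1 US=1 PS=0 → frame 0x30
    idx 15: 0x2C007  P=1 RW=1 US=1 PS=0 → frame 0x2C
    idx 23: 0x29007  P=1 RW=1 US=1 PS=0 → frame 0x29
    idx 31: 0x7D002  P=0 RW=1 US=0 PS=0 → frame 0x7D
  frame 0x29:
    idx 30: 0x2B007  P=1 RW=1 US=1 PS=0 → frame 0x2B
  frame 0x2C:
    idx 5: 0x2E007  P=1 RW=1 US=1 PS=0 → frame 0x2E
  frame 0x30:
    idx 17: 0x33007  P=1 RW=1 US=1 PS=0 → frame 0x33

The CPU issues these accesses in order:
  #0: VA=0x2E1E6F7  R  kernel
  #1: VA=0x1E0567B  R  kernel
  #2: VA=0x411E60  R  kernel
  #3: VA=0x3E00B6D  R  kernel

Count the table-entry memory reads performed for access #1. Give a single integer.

Walk each access:
#0 VA=0x2E1E6F7 (r,kernel):
  [0] read 0x26 idx=23: raw=0x29007 flags P=1 W=1 U=1 S=0
  [1] read 0x29 idx=30: raw=0x2B007 flags P=1 W=1 U=1 S=0
  ✓ 0x2B6F7  — 2 lookups
#1 VA=0x1E0567B (r,kernel):
  [0] read 0x26 idx=15: raw=0x2C007 flags P=1 W=1 U=1 S=0
  [1] read 0x2C idx=5: raw=0x2E007 flags P=1 W=1 U=1 S=0
  ✓ 0x2E67B  — 2 lookups
#2 VA=0x411E60 (r,kernel):
  [0] read 0x26 idx=2: raw=0x30007 flags P=1 W=1 U=1 S=0
  [1] read 0x30 idx=17: raw=0x33007 flags P=1 W=1 U=1 S=0
  ✓ 0x33E60  — 2 lookups
#3 VA=0x3E00B6D (r,kernel):
  [0] read 0x26 idx=31: raw=0x7D002 flags P=0 W=1 U=0 S=0
  ⇒ fault: PAGE_NOT_PRESENT  — 1 lookups

Entries read for #1: 2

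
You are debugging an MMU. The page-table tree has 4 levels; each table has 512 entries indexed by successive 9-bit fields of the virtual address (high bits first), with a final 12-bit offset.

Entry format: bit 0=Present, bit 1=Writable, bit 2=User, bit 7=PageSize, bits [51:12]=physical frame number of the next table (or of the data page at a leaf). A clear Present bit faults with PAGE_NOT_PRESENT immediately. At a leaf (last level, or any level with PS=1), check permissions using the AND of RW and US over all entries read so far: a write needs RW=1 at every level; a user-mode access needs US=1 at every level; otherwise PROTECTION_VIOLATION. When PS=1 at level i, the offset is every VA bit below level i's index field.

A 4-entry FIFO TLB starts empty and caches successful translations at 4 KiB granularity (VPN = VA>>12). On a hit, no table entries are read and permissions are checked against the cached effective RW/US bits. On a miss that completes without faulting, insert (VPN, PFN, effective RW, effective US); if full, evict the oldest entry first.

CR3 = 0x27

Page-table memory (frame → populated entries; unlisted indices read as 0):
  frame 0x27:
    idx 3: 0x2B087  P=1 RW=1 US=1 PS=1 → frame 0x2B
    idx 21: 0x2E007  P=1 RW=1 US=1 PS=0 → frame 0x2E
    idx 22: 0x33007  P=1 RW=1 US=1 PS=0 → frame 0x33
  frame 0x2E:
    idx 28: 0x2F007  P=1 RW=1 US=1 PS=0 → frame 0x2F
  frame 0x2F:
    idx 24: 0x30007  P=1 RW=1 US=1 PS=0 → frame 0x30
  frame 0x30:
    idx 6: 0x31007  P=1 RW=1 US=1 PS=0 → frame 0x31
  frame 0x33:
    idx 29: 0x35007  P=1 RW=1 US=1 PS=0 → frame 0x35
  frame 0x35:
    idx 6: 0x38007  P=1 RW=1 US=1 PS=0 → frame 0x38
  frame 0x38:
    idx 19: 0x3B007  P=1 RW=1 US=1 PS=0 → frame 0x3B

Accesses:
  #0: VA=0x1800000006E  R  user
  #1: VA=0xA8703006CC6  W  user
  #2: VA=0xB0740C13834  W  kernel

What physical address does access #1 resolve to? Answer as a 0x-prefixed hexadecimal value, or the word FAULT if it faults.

Trace:
#0 VA=0x1800000006E (r,user):
  L0 @0x27[3] → 0x2B087  P=1,RW=1,US=1,PS=1
  → PA=0x2B06E (huge @L0)  (1 entries read)
#1 VA=0xA8703006CC6 (w,user):
  L0 @0x27[21] → 0x2E007  P=1,RW=1,US=1,PS=0
  L1 @0x2E[28] → 0x2F007  P=1,RW=1,US=1,PS=0
  L2 @0x2F[24] → 0x30007  P=1,RW=1,US=1,PS=0
  L3 @0x30[6] → 0x31007  P=1,RW=1,US=1,PS=0
  → PA=0x31CC6  (4 entries read)
#2 VA=0xB0740C13834 (w,kernel):
  L0 @0x27[22] → 0x33007  P=1,RW=1,US=1,PS=0
  L1 @0x33[29] → 0x35007  P=1,RW=1,US=1,PS=0
  L2 @0x35[6] → 0x38007  P=1,RW=1,US=1,PS=0
  L3 @0x38[19] → 0x3B007  P=1,RW=1,US=1,PS=0
  → PA=0x3B834  (4 entries read)

Access #1 PA: 0x31CC6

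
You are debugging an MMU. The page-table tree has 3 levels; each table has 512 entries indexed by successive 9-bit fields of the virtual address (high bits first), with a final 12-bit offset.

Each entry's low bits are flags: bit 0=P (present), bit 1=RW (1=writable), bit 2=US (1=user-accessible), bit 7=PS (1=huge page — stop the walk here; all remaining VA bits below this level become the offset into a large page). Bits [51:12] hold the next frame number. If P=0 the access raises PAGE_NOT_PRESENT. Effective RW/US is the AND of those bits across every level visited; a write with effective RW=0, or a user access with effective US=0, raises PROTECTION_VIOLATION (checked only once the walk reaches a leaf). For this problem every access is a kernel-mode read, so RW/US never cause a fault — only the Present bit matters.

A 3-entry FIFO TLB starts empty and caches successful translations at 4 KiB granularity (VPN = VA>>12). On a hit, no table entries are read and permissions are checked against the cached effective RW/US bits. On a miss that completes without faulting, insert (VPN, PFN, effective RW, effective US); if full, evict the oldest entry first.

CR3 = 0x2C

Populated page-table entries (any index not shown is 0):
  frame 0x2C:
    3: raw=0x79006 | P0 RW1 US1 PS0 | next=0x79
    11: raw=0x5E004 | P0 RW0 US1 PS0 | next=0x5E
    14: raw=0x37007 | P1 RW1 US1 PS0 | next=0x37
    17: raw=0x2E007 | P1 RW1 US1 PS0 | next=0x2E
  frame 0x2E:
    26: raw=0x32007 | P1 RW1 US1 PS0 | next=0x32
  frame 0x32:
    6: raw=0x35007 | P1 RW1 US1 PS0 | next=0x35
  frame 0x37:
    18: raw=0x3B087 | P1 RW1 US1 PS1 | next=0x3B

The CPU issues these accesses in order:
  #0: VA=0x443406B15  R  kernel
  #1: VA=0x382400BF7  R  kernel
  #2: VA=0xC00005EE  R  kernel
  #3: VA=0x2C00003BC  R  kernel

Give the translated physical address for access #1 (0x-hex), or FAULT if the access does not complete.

Per-access translation:
#0 VA=0x443406B15 (r,kernel):
  [0] read 0x2C idx=17: raw=0x2E007 flags P=1 W=1 U=1 S=0
  [1] read 0x2E idx=26: raw=0x32007 flags P=1 W=1 U=1 S=0
  [2] read 0x32 idx=6: raw=0x35007 flags P=1 W=1 U=1 S=0
  ✓ 0x35B15  — 3 lookups
#1 VA=0x382400BF7 (r,kernel):
  [0] read 0x2C idx=14: raw=0x37007 flags P=1 W=1 U=1 S=0
  [1] read 0x37 idx=18: raw=0x3B087 flags P=1 W=1 U=1 S=1
  ✓ 0x3BBF7 (huge @L1)  — 2 lookups
#2 VA=0xC00005EE (r,kernel):
  [0] read 0x2C idx=3: raw=0x79006 flags P=0 W=1 U=1 S=0
  ✗ PAGE_NOT_PRESENT  [1 reads]
#3 VA=0x2C00003BC (r,kernel):
  [0] read 0x2C idx=11: raw=0x5E004 flags P=0 W=0 U=1 S=0
  ✗ PAGE_NOT_PRESENT  [1 reads]

Access #1 PA: 0x3BBF7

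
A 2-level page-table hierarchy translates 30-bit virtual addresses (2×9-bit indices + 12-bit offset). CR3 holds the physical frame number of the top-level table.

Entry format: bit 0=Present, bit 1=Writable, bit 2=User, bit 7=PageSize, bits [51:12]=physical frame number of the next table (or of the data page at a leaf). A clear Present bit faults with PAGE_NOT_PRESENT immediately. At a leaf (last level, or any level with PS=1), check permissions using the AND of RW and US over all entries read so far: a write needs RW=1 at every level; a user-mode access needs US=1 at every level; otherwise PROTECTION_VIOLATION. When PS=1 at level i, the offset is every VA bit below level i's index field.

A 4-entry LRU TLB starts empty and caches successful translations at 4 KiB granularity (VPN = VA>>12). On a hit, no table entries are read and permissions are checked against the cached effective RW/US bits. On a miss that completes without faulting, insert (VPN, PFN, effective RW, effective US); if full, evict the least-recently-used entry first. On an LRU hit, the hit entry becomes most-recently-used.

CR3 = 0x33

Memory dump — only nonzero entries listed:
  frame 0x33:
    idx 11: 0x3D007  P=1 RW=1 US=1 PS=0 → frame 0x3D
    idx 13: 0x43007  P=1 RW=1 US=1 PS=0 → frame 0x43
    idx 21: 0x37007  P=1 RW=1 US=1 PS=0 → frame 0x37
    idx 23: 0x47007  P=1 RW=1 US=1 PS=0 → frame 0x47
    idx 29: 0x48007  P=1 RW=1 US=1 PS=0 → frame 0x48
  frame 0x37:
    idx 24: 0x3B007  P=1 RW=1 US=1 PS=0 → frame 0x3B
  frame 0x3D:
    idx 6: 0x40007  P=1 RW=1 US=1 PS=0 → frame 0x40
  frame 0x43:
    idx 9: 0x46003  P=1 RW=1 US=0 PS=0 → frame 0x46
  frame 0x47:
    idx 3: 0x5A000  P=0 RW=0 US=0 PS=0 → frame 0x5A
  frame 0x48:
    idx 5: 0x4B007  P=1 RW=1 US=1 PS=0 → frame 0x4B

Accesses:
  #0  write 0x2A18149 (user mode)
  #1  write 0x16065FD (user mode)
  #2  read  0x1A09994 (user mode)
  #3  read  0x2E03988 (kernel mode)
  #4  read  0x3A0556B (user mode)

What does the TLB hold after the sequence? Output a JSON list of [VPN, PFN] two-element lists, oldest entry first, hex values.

Trace:
#0 VA=0x2A18149 (w,user):
  [0] read 0x33 idx=21: raw=0x37007 flags P=1 W=1 U=1 S=0
  [1] read 0x37 idx=24: raw=0x3B007 flags P=1 W=1 U=1 S=0
  ✓ 0x3B149  — 2 lookups
#1 VA=0x16065FD (w,user):
  [0] read 0x33 idx=11: raw=0x3D007 flags P=1 W=1 U=1 S=0
  [1] read 0x3D idx=6: raw=0x40007 flags P=1 W=1 U=1 S=0
  ✓ 0x405FD  — 2 lookups
#2 VA=0x1A09994 (r,user):
  [0] read 0x33 idx=13: raw=0x43007 flags P=1 W=1 U=1 S=0
  [1] read 0x43 idx=9: raw=0x46003 flags P=1 W=1 U=0 S=0
  ✗ PROTECTION_VIOLATION  [2 reads]
#3 VA=0x2E03988 (r,kernel):
  [0] read 0x33 idx=23: raw=0x47007 flags P=1 W=1 U=1 S=0
  [1] read 0x47 idx=3: raw=0x5A000 flags P=0 W=0 U=0 S=0
  ✗ PAGE_NOT_PRESENT  [2 reads]
#4 VA=0x3A0556B (r,user):
  [0] read 0x33 idx=29: raw=0x48007 flags P=1 W=1 U=1 S=0
  [1] read 0x48 idx=5: raw=0x4B007 flags P=1 W=1 U=1 S=0
  ✓ 0x4B56B  — 2 lookups

TLB: [["0x2A18", "0x3B"], ["0x1606", "0x40"], ["0x3A05", "0x4B"]]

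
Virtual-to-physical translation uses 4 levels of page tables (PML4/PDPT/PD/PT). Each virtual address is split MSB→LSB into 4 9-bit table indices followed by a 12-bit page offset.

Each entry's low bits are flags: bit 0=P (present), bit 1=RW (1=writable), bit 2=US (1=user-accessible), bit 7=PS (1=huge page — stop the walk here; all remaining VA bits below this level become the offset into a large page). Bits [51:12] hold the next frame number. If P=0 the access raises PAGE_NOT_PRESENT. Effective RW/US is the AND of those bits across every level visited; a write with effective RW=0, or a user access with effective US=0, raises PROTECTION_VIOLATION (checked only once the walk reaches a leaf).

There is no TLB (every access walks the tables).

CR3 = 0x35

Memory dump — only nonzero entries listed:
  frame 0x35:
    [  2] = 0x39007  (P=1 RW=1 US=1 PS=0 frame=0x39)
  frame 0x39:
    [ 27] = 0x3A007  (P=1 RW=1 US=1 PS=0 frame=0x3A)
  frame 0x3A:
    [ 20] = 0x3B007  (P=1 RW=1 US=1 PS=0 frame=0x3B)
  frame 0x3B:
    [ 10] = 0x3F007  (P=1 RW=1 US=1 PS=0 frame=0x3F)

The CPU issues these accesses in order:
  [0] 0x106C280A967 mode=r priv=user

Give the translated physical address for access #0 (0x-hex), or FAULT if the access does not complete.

Walk each access:
#0 VA=0x106C280A967 (r,user):
  [0] read 0x35 idx=2: raw=0x39007 flags P=1 W=1 U=1 S=0
  [1] read 0x39 idx=27: raw=0x3A007 flags P=1 W=1 U=1 S=0
  [2] read 0x3A idx=20: raw=0x3B007 flags P=1 W=1 U=1 S=0
  [3] read 0x3B idx=10: raw=0x3F007 flags P=1 W=1 U=1 S=0
  ✓ 0x3F967  — 4 lookups

Access #0 PA: 0x3F967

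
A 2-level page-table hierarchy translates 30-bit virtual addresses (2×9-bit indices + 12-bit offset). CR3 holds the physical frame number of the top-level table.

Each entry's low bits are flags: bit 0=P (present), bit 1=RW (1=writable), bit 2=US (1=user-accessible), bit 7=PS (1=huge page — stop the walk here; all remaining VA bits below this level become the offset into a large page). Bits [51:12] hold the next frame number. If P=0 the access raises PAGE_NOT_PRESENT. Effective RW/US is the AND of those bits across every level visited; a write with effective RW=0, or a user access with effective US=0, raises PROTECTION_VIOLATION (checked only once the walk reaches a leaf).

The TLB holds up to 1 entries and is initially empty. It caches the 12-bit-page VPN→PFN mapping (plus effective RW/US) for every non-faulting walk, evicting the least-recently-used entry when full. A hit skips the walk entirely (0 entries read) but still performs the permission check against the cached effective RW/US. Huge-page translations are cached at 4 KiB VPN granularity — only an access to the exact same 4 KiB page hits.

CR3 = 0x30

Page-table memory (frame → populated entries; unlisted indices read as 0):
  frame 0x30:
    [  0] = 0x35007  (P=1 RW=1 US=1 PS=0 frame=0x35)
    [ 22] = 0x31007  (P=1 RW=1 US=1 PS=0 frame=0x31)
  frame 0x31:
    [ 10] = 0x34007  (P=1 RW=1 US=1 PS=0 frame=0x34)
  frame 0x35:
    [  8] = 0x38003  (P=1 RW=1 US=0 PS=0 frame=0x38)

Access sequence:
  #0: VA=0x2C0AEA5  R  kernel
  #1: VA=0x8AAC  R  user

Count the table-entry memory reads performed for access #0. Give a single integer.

Per-access translation:
#0 VA=0x2C0AEA5 (r,kernel):
  L0 @0x30[22] → 0x31007  P=1,RW=1,US=1,PS=0
  L1 @0x31[10] → 0x34007  P=1,RW=1,US=1,PS=0
  → PA=0x34EA5  (2 entries read)
#1 VA=0x8AAC (r,user):
  L0 @0x30[0] → 0x35007  P=1,RW=1,US=1,PS=0
  L1 @0x35[8] → 0x38003  P=1,RW=1,US=0,PS=0
  → PROTECTION_VIOLATION  (2 entries read)

Entries read for #0: 2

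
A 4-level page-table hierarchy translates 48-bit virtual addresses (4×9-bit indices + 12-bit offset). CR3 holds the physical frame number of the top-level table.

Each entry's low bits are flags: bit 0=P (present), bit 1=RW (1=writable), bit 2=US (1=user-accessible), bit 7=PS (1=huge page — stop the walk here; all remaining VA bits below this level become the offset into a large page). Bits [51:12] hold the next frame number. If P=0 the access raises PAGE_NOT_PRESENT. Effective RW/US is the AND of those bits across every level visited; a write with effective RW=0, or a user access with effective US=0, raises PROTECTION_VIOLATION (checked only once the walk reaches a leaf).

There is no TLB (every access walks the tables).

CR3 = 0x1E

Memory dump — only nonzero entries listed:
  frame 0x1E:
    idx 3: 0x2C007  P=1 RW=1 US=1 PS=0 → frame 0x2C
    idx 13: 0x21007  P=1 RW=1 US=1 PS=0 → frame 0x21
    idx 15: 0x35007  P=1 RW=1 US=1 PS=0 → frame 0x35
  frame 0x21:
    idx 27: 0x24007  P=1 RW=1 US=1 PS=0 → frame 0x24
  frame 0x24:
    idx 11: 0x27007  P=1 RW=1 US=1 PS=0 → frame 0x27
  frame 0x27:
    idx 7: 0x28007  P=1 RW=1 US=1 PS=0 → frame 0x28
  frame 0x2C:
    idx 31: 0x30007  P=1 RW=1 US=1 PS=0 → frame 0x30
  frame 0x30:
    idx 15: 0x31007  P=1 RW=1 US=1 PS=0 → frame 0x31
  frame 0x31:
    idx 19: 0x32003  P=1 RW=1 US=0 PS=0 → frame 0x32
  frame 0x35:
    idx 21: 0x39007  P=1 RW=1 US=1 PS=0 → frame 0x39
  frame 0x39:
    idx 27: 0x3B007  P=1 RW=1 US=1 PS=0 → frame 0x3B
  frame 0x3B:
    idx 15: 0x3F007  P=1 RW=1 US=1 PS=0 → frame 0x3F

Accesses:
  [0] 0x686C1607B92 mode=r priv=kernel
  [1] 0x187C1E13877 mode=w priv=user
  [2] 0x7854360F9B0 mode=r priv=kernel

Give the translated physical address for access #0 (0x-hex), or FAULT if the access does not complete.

Trace:
#0 VA=0x686C1607B92 (r,kernel):
  lvl0: tbl 0x1E, slot 13 ⇒ 0x21007 (P1/RW1/US1/PS0)
  lvl1: tbl 0x21, slot 27 ⇒ 0x24007 (P1/RW1/US1/PS0)
  lvl2: tbl 0x24, slot 11 ⇒ 0x27007 (P1/RW1/US1/PS0)
  lvl3: tbl 0x27, slot 7 ⇒ 0x28007 (P1/RW1/US1/PS0)
  ✓ 0x28B92  — 4 lookups
#1 VA=0x187C1E13877 (w,user):
  lvl0: tbl 0x1E, slot 3 ⇒ 0x2C007 (P1/RW1/US1/PS0)
  lvl1: tbl 0x2C, slot 31 ⇒ 0x30007 (P1/RW1/US1/PS0)
  lvl2: tbl 0x30, slot 15 ⇒ 0x31007 (P1/RW1/US1/PS0)
  lvl3: tbl 0x31, slot 19 ⇒ 0x32003 (P1/RW1/US0/PS0)
  ⇒ fault: PROTECTION_VIOLATION  — 4 lookups
#2 VA=0x7854360F9B0 (r,kernel):
  lvl0: tbl 0x1E, slot 15 ⇒ 0x35007 (P1/RW1/US1/PS0)
  lvl1: tbl 0x35, slot 21 ⇒ 0x39007 (P1/RW1/US1/PS0)
  lvl2: tbl 0x39, slot 27 ⇒ 0x3B007 (P1/RW1/US1/PS0)
  lvl3: tbl 0x3B, slot 15 ⇒ 0x3F007 (P1/RW1/US1/PS0)
  ✓ 0x3F9B0  — 4 lookups

Access #0 PA: 0x28B92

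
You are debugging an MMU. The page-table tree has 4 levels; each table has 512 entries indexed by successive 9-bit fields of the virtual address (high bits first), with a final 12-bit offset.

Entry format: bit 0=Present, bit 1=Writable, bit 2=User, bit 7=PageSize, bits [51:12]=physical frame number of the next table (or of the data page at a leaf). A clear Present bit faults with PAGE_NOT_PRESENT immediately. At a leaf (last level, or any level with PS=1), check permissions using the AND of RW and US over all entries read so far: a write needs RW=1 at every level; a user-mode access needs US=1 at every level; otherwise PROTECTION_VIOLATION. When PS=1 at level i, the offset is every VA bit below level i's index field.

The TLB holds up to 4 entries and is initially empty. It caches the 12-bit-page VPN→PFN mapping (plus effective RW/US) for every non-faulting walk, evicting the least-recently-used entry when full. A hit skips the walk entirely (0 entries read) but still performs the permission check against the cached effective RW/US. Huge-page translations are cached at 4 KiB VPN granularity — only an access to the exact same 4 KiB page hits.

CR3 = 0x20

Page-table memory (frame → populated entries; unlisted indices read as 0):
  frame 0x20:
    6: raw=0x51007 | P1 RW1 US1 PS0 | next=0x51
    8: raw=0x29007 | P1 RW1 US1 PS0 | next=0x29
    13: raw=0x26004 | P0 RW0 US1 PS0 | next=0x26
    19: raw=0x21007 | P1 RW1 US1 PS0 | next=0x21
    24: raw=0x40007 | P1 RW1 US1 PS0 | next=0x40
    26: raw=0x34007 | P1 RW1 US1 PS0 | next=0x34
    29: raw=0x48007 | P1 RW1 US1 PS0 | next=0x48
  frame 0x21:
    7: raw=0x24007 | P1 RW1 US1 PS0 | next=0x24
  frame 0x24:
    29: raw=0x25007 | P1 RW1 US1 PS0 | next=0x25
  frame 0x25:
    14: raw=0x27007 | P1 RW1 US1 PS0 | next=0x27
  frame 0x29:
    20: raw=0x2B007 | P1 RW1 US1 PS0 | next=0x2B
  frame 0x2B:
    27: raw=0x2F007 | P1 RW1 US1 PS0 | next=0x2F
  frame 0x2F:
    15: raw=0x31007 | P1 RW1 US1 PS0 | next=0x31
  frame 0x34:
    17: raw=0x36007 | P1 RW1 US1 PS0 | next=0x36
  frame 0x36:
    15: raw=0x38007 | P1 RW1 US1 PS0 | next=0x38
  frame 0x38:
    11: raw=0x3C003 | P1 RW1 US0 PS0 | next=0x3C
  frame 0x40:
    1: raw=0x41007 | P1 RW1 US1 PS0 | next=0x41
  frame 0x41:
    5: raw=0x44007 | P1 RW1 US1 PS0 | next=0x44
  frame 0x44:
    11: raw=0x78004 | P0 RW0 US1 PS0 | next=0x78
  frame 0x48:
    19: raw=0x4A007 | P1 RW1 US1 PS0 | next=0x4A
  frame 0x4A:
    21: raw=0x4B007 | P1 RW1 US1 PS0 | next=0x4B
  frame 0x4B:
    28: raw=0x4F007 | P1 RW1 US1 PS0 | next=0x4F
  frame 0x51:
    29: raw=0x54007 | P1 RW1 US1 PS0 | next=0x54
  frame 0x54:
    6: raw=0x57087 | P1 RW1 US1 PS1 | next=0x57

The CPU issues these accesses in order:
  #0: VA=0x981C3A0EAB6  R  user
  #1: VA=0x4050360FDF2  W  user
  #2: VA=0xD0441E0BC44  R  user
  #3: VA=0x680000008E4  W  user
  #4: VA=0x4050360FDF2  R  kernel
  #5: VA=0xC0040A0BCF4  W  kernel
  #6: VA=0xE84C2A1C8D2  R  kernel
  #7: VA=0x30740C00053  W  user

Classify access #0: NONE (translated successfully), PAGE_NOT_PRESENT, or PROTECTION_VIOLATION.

Walk each access:
#0 VA=0x981C3A0EAB6 (r,user):
  L0 @0x20[19] → 0x21007  P=1,RW=1,US=1,PS=0
  L1 @0x21[7] → 0x24007  P=1,RW=1,US=1,PS=0
  L2 @0x24[29] → 0x25007  P=1,RW=1,US=1,PS=0
  L3 @0x25[14] → 0x27007  P=1,RW=1,US=1,PS=0
  ⇒ phys 0x27AB6  [4 reads]
#1 VA=0x4050360FDF2 (w,user):
  L0 @0x20[8] → 0x29007  P=1,RW=1,US=1,PS=0
  L1 @0x29[20] → 0x2B007  P=1,RW=1,US=1,PS=0
  L2 @0x2B[27] → 0x2F007  P=1,RW=1,US=1,PS=0
  L3 @0x2F[15] → 0x31007  P=1,RW=1,US=1,PS=0
  ⇒ phys 0x31DF2  [4 reads]
#2 VA=0xD0441E0BC44 (r,user):
  L0 @0x20[26] → 0x34007  P=1,RW=1,US=1,PS=0
  L1 @0x34[17] → 0x36007  P=1,RW=1,US=1,PS=0
  L2 @0x36[15] → 0x38007  P=1,RW=1,US=1,PS=0
  L3 @0x38[11] → 0x3C003  P=1,RW=1,US=0,PS=0
  ✗ PROTECTION_VIOLATION  [4 reads]
#3 VA=0x680000008E4 (w,user):
  L0 @0x20[13] → 0x26004  P=0,RW=0,US=1,PS=0
  ✗ PAGE_NOT_PRESENT  [1 reads]
#4 VA=0x4050360FDF2 (r,kernel):
  TLB hit vpn=0x4050360F → PA=0x31DF2
#5 VA=0xC0040A0BCF4 (w,kernel):
  L0 @0x20[24] → 0x40007  P=1,RW=1,US=1,PS=0
  L1 @0x40[1] → 0x41007  P=1,RW=1,US=1,PS=0
  L2 @0x41[5] → 0x44007  P=1,RW=1,US=1,PS=0
  L3 @0x44[11] → 0x78004  P=0,RW=0,US=1,PS=0
  ✗ PAGE_NOT_PRESENT  [4 reads]
#6 VA=0xE84C2A1C8D2 (r,kernel):
  L0 @0x20[29] → 0x48007  P=1,RW=1,US=1,PS=0
  L1 @0x48[19] → 0x4A007  P=1,RW=1,US=1,PS=0
  L2 @0x4A[21] → 0x4B007  P=1,RW=1,US=1,PS=0
  L3 @0x4B[28] → 0x4F007  P=1,RW=1,US=1,PS=0
  ⇒ phys 0x4F8D2  [4 reads]
#7 VA=0x30740C00053 (w,user):
  L0 @0x20[6] → 0x51007  P=1,RW=1,US=1,PS=0
  L1 @0x51[29] → 0x54007  P=1,RW=1,US=1,PS=0
  L2 @0x54[6] → 0x57087  P=1,RW=1,US=1,PS=1
  ⇒ phys 0x57053 (huge @L2)  [3 reads]

Access #0 fault: NONE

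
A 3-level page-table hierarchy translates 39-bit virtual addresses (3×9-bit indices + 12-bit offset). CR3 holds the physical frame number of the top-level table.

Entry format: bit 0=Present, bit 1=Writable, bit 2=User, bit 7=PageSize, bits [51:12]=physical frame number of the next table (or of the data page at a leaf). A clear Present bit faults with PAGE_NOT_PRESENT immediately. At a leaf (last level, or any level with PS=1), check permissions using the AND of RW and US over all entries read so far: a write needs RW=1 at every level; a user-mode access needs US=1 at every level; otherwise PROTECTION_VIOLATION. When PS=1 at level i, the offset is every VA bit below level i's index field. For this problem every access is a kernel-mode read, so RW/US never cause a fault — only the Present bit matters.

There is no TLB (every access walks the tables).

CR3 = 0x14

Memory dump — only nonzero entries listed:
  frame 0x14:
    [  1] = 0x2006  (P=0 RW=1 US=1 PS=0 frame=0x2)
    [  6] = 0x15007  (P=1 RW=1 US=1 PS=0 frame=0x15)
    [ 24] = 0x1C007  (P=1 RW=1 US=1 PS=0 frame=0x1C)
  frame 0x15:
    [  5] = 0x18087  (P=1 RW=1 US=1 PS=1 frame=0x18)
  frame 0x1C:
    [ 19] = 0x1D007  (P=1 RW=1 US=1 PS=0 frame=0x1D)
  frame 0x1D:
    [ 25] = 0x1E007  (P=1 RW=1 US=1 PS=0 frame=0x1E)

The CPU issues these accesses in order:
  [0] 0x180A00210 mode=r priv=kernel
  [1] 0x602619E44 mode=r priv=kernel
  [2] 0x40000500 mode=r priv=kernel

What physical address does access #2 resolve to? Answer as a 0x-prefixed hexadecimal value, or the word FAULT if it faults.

Walk each access:
#0 VA=0x180A00210 (r,kernel):
  L0 @0x14[6] → 0x15007  P=1,RW=1,US=1,PS=0
  L1 @0x15[5] → 0x18087  P=1,RW=1,US=1,PS=1
  ⇒ phys 0x18210 (huge @L1)  [2 reads]
#1 VA=0x602619E44 (r,kernel):
  L0 @0x14[24] → 0x1C007  P=1,RW=1,US=1,PS=0
  L1 @0x1C[19] → 0x1D007  P=1,RW=1,US=1,PS=0
  L2 @0x1D[25] → 0x1E007  P=1,RW=1,US=1,PS=0
  ⇒ phys 0x1EE44  [3 reads]
#2 VA=0x40000500 (r,kernel):
  L0 @0x14[1] → 0x2006  P=0,RW=1,US=1,PS=0
  ✗ PAGE_NOT_PRESENT  [1 reads]

Access #2 PA: FAULT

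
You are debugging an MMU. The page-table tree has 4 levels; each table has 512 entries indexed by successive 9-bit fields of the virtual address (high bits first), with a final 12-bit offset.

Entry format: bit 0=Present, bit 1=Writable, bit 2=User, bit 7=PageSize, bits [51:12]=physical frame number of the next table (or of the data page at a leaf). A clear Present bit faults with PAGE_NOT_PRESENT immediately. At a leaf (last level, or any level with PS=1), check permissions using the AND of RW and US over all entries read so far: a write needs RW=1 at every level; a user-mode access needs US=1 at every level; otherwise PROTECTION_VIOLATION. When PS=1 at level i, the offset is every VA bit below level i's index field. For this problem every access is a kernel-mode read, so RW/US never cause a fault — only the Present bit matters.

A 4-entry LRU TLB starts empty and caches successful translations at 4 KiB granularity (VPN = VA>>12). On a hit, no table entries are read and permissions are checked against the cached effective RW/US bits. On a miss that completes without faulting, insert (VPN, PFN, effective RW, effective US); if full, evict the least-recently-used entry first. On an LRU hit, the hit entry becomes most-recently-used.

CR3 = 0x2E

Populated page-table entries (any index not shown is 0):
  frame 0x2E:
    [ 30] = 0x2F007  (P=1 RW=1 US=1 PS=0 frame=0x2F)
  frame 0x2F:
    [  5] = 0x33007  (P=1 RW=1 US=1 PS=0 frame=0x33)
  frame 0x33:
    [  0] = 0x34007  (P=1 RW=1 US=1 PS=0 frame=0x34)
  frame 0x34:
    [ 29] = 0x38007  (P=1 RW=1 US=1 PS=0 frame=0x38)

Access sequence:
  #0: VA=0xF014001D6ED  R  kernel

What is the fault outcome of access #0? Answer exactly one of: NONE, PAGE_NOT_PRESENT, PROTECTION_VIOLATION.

Trace:
#0 VA=0xF014001D6ED (r,kernel):
  lvl0: tbl 0x2E, slot 30 ⇒ 0x2F007 (P1/RW1/US1/PS0)
  lvl1: tbl 0x2F, slot 5 ⇒ 0x33007 (P1/RW1/US1/PS0)
  lvl2: tbl 0x33, slot 0 ⇒ 0x34007 (P1/RW1/US1/PS0)
  lvl3: tbl 0x34, slot 29 ⇒ 0x38007 (P1/RW1/US1/PS0)
  ✓ 0x386ED  — 4 lookups

Access #0 fault: NONE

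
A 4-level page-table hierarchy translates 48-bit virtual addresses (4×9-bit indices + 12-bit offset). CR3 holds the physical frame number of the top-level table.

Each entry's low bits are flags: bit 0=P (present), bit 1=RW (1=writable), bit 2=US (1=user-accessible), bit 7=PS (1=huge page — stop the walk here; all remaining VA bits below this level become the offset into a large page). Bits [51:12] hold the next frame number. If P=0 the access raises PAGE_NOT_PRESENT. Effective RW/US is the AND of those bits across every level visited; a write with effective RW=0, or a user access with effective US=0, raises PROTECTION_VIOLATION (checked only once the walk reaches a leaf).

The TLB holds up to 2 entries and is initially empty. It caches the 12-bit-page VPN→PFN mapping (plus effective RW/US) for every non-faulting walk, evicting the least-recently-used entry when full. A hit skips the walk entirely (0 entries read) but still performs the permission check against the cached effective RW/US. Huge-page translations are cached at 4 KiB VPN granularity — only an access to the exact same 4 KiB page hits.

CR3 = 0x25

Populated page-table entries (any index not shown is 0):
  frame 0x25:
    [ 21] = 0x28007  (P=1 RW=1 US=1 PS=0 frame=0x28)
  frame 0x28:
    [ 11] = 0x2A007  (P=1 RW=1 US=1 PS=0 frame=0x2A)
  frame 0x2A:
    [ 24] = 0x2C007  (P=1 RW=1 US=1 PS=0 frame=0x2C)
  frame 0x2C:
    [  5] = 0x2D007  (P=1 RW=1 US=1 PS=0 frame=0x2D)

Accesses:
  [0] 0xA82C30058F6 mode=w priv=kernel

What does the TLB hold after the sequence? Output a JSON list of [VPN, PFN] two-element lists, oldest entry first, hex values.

Per-access translation:
#0 VA=0xA82C30058F6 (w,kernel):
  L0 @0x25[21] → 0x28007  P=1,RW=1,US=1,PS=0
  L1 @0x28[11] → 0x2A007  P=1,RW=1,US=1,PS=0
  L2 @0x2A[24] → 0x2C007  P=1,RW=1,US=1,PS=0
  L3 @0x2C[5] → 0x2D007  P=1,RW=1,US=1,PS=0
  ✓ 0x2D8F6  — 4 lookups

TLB: [["0xA82C3005", "0x2D"]]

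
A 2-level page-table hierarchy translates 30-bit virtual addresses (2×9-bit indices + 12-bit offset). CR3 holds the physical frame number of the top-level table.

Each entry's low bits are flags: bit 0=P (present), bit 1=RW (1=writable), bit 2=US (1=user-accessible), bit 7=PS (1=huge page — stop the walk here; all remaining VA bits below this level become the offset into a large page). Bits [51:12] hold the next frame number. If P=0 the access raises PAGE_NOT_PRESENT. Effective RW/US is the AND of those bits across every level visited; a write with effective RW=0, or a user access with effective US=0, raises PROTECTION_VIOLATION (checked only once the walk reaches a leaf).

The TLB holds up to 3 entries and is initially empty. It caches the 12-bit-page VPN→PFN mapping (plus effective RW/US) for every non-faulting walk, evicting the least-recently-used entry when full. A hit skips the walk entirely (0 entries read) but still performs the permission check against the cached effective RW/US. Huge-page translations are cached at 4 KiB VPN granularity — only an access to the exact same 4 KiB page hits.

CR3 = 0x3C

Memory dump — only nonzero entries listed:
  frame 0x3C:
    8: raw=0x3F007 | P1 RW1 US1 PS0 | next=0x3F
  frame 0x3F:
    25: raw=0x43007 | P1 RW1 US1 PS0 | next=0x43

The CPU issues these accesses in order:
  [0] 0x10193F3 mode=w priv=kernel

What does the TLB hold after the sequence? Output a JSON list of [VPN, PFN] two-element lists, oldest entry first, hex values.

Per-access translation:
#0 VA=0x10193F3 (w,kernel):
  lvl0: tbl 0x3C, slot 8 ⇒ 0x3F007 (P1/RW1/US1/PS0)
  lvl1: tbl 0x3F, slot 25 ⇒ 0x43007 (P1/RW1/US1/PS0)
  → PA=0x433F3  (2 entries read)

TLB: [["0x1019", "0x43"]]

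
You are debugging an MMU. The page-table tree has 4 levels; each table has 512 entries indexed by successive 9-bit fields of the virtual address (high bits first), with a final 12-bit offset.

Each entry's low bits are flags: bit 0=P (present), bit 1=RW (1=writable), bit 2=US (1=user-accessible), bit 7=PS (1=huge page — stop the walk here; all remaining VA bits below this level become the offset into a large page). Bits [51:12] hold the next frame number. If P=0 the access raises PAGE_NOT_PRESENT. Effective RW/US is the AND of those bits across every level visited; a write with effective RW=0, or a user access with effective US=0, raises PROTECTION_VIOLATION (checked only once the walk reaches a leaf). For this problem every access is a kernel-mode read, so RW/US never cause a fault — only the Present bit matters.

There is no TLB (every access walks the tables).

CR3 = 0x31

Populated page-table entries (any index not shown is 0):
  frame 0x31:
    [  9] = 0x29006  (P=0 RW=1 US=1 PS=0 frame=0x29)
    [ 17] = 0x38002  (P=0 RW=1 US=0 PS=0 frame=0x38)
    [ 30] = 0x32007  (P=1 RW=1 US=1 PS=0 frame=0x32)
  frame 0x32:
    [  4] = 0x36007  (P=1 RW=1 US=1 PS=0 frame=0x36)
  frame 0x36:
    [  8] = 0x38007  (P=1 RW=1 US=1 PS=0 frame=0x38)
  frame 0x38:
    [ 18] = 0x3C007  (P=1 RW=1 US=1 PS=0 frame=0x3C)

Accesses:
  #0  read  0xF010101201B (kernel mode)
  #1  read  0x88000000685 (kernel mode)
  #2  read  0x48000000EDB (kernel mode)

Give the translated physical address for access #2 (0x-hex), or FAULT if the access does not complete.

Walk each access:
#0 VA=0xF010101201B (r,kernel):
  L0: frame=0x31 idx=30 entry=0x32007 [P=1 RW=1 US=1 PS=0]
  L1: frame=0x32 idx=4 entry=0x36007 [P=1 RW=1 US=1 PS=0]
  L2: frame=0x36 idx=8 entry=0x38007 [P=1 RW=1 US=1 PS=0]
  L3: frame=0x38 idx=18 entry=0x3C007 [P=1 RW=1 US=1 PS=0]
  → PA=0x3C01B  (4 entries read)
#1 VA=0x88000000685 (r,kernel):
  L0: frame=0x31 idx=17 entry=0x38002 [P=0 RW=1 US=0 PS=0]
  ✗ PAGE_NOT_PRESENT  [1 reads]
#2 VA=0x48000000EDB (r,kernel):
  L0: frame=0x31 idx=9 entry=0x29006 [P=0 RW=1 US=1 PS=0]
  ✗ PAGE_NOT_PRESENT  [1 reads]

Access #2 PA: FAULT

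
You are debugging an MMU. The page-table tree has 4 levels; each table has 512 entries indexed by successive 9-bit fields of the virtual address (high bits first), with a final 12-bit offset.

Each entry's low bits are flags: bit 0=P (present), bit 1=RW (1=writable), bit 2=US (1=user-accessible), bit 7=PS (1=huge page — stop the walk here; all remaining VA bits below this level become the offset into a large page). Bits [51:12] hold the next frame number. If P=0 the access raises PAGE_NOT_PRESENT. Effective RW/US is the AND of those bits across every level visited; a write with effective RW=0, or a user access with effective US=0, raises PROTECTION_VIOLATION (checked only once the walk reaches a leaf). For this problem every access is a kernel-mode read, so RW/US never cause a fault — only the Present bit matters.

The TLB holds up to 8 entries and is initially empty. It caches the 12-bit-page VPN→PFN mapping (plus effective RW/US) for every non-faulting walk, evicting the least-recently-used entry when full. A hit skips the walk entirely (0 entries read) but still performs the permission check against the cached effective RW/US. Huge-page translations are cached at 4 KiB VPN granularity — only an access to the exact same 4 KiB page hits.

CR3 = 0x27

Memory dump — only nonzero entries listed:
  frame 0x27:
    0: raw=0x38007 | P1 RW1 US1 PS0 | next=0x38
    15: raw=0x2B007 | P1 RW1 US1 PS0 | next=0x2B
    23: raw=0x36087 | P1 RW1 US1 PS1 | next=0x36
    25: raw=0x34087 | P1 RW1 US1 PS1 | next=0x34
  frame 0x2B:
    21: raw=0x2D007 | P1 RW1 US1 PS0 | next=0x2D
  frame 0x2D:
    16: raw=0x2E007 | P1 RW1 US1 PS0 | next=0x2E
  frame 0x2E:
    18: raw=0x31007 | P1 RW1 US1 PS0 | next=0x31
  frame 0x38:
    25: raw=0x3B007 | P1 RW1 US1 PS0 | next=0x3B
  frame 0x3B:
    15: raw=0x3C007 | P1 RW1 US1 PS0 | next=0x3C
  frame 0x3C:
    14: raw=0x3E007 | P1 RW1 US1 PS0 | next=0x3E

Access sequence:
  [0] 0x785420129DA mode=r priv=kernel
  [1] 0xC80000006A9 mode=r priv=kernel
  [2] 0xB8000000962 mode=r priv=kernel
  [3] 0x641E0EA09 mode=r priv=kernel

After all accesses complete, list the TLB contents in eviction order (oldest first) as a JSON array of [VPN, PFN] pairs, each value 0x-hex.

Walk each access:
#0 VA=0x785420129DA (r,kernel):
  L0 @0x27[15] → 0x2B007  P=1,RW=1,US=1,PS=0
  L1 @0x2B[21] → 0x2D007  P=1,RW=1,US=1,PS=0
  L2 @0x2D[16] → 0x2E007  P=1,RW=1,US=1,PS=0
  L3 @0x2E[18] → 0x31007  P=1,RW=1,US=1,PS=0
  ✓ 0x319DA  — 4 lookups
#1 VA=0xC80000006A9 (r,kernel):
  L0 @0x27[25] → 0x34087  P=1,RW=1,US=1,PS=1
  ✓ 0x346A9 (huge @L0)  — 1 lookups
#2 VA=0xB8000000962 (r,kernel):
  L0 @0x27[23] → 0x36087  P=1,RW=1,US=1,PS=1
  ✓ 0x36962 (huge @L0)  — 1 lookups
#3 VA=0x641E0EA09 (r,kernel):
  L0 @0x27[0] → 0x38007  P=1,RW=1,US=1,PS=0
  L1 @0x38[25] → 0x3B007  P=1,RW=1,US=1,PS=0
  L2 @0x3B[15] → 0x3C007  P=1,RW=1,US=1,PS=0
  L3 @0x3C[14] → 0x3E007  P=1,RW=1,US=1,PS=0
  ✓ 0x3EA09  — 4 lookups

TLB: [["0x78542012", "0x31"], ["0xC8000000", "0x34"], ["0xB8000000", "0x36"], ["0x641E0E", "0x3E"]]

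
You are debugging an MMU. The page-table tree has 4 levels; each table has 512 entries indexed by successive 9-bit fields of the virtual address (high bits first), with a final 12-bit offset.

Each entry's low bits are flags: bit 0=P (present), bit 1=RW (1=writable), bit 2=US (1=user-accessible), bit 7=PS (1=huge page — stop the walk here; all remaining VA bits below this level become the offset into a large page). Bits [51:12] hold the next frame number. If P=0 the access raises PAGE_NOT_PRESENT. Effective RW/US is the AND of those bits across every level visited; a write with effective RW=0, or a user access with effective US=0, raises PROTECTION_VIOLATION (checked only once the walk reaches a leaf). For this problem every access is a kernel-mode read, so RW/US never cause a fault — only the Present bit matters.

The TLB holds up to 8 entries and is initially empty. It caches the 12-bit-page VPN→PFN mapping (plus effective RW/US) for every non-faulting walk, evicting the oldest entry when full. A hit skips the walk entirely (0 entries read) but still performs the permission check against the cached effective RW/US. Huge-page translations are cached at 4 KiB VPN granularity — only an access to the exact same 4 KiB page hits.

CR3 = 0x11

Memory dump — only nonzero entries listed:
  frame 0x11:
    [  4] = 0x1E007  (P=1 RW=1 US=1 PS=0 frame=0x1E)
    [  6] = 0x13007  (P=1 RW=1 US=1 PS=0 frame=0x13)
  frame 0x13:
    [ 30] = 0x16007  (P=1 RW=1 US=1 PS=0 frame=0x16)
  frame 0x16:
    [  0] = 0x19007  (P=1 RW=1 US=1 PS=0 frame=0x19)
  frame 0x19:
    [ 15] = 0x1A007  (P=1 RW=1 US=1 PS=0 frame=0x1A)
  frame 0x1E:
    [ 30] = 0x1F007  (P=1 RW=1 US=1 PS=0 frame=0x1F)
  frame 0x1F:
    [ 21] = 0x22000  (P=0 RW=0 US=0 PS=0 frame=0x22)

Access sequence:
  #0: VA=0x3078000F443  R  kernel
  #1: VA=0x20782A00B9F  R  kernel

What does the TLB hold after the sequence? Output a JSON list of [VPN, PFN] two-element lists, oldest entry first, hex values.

Walk each access:
#0 VA=0x3078000F443 (r,kernel):
  L0 @0x11[6] → 0x13007  P=1,RW=1,US=1,PS=0
  L1 @0x13[30] → 0x16007  P=1,RW=1,US=1,PS=0
  L2 @0x16[0] → 0x19007  P=1,RW=1,US=1,PS=0
  L3 @0x19[15] → 0x1A007  P=1,RW=1,US=1,PS=0
  → PA=0x1A443  (4 entries read)
#1 VA=0x20782A00B9F (r,kernel):
  L0 @0x11[4] → 0x1E007  P=1,RW=1,US=1,PS=0
  L1 @0x1E[30] → 0x1F007  P=1,RW=1,US=1,PS=0
  L2 @0x1F[21] → 0x22000  P=0,RW=0,US=0,PS=0
  ⇒ fault: PAGE_NOT_PRESENT  — 3 lookups

TLB: [["0x3078000F", "0x1A"]]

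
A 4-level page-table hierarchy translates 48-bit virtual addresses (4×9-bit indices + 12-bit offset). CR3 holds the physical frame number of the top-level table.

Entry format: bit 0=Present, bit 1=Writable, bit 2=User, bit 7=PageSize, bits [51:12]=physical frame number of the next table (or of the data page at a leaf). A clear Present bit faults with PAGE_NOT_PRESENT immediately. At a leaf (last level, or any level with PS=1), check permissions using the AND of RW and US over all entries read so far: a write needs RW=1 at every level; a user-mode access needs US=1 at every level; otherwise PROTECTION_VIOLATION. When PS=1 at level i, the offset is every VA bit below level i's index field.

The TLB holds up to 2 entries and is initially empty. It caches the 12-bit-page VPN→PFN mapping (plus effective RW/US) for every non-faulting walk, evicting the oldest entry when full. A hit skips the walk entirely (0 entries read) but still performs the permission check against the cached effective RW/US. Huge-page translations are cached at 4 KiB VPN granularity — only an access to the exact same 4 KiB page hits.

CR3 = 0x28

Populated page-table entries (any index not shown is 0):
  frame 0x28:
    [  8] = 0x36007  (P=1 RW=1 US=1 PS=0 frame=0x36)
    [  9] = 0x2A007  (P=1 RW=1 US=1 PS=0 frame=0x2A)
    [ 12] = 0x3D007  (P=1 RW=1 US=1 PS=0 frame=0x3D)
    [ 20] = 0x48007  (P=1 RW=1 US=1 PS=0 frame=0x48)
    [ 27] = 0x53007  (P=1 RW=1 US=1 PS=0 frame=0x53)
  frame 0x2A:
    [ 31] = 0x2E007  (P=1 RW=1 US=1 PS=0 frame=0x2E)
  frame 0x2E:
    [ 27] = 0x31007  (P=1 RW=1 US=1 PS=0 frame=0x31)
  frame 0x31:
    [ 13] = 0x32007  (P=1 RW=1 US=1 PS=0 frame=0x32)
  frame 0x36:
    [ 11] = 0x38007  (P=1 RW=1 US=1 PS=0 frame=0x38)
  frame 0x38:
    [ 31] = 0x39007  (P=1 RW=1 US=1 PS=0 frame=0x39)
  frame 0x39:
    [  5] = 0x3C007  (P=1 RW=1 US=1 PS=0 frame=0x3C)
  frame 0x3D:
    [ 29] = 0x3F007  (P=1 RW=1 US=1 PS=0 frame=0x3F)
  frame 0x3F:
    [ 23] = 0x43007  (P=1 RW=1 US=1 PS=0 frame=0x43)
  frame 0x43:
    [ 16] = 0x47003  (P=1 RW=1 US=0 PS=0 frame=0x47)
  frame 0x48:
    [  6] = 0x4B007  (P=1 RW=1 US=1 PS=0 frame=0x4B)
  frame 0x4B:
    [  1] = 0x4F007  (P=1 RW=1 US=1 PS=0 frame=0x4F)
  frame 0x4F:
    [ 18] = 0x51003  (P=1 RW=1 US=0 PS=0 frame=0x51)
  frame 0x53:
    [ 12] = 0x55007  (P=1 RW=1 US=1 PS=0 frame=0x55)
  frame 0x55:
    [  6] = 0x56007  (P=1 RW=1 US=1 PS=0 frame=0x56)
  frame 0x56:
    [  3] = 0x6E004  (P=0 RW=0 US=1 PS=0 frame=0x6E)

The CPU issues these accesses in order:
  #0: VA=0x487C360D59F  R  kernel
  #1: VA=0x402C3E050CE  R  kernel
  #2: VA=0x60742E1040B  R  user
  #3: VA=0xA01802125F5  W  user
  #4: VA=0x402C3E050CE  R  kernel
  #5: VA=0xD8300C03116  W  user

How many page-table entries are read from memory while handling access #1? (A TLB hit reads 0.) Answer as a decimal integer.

Trace:
#0 VA=0x487C360D59F (r,kernel):
  L0: frame=0x28 idx=9 entry=0x2A007 [P=1 RW=1 US=1 PS=0]
  L1: frame=0x2A idx=31 entry=0x2E007 [P=1 RW=1 US=1 PS=0]
  L2: frame=0x2E idx=27 entry=0x31007 [P=1 RW=1 US=1 PS=0]
  L3: frame=0x31 idx=13 entry=0x32007 [P=1 RW=1 US=1 PS=0]
  ⇒ phys 0x3259F  [4 reads]
#1 VA=0x402C3E050CE (r,kernel):
  L0: frame=0x28 idx=8 entry=0x36007 [P=1 RW=1 US=1 PS=0]
  L1: frame=0x36 idx=11 entry=0x38007 [P=1 RW=1 US=1 PS=0]
  L2: frame=0x38 idx=31 entry=0x39007 [P=1 RW=1 US=1 PS=0]
  L3: frame=0x39 idx=5 entry=0x3C007 [P=1 RW=1 US=1 PS=0]
  ⇒ phys 0x3C0CE  [4 reads]
#2 VA=0x60742E1040B (r,user):
  L0: frame=0x28 idx=12 entry=0x3D007 [P=1 RW=1 US=1 PS=0]
  L1: frame=0x3D idx=29 entry=0x3F007 [P=1 RW=1 US=1 PS=0]
  L2: frame=0x3F idx=23 entry=0x43007 [P=1 RW=1 US=1 PS=0]
  L3: frame=0x43 idx=16 entry=0x47003 [P=1 RW=1 US=0 PS=0]
  → PROTECTION_VIOLATION  (4 entries read)
#3 VA=0xA01802125F5 (w,user):
  L0: frame=0x28 idx=20 entry=0x48007 [P=1 RW=1 US=1 PS=0]
  L1: frame=0x48 idx=6 entry=0x4B007 [P=1 RW=1 US=1 PS=0]
  L2: frame=0x4B idx=1 entry=0x4F007 [P=1 RW=1 US=1 PS=0]
  L3: frame=0x4F idx=18 entry=0x51003 [P=1 RW=1 US=0 PS=0]
  → PROTECTION_VIOLATION  (4 entries read)
#4 VA=0x402C3E050CE (r,kernel):
  TLB hit vpn=0x402C3E05 → PA=0x3C0CE
#5 VA=0xD8300C03116 (w,user):
  L0: frame=0x28 idx=27 entry=0x53007 [P=1 RW=1 US=1 PS=0]
  L1: frame=0x53 idx=12 entry=0x55007 [P=1 RW=1 US=1 PS=0]
  L2: frame=0x55 idx=6 entry=0x56007 [P=1 RW=1 US=1 PS=0]
  L3: frame=0x56 idx=3 entry=0x6E004 [P=0 RW=0 US=1 PS=0]
  → PAGE_NOT_PRESENT  (4 entries read)

Entries read for #1: 4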